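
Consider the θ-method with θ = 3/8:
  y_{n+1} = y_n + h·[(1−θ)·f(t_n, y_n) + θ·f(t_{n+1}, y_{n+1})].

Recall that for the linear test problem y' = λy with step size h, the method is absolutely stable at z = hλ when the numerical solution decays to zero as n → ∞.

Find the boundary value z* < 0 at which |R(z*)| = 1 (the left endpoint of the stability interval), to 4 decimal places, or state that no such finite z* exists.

z* = -8.0000.

On y'=λy, z=hλ:
  y_{n+1} = y_n + z·[5/8·y_n + 3/8·y_{n+1}] ⇒ (1 − 3/8z)y_{n+1} = (1 + 5/8z)y_n
  ⇒ R(z) = (1 + 5/8z)/(1 − 3/8z).

Find x<0 with |R(x)|<1.
x=-0.43: |R|=0.6297
R=−1: 1+5/8x = −1+3/8x ⇒ -1/4x=2 ⇒ x=2/(-1/4)=-8.0000
Confirm numerically:
  x=-7.303: |R|=0.95339 <1
  x=-7.142: |R|=0.94168 <1
  x=-6.757: |R|=0.91207 <1
  x=-5.171: |R|=0.75937 <1
  x=-8.181: |R|=1.01112 >1
  x=-8.177: |R|=1.01088 >1
  x=-8.076: |R|=1.00472 >1
Interval (-8.0000, 0).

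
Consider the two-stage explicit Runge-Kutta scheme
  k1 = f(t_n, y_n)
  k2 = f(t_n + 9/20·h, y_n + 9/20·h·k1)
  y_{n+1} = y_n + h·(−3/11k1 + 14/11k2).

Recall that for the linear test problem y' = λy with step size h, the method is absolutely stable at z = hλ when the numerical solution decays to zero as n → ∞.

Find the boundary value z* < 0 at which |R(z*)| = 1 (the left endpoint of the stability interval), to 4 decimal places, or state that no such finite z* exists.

With y'=λy (z=hλ):
  k1=λy_n ⇒ h·k1=z·y_n;  k2=λ(1+9/20z)y_n ⇒ h·k2=z(1+9/20z)y_n
  y_{n+1}/y_n = 1 − 3/11z + 14/11z(1+9/20z) = 1 + z + 63/110z²
  R(z) = 1 + z + 63/110z².

Boundary: |R(x)|=1, x<0.
x=-0.87: |R|=0.5635
R=1: x+63/110x²=0 ⇒ x=−110/63=-1.7460; min R=1−1/(4·63/110)=0.5635>−1
Confirm numerically:
  x=-1.600: |R|=0.86618 <1
  x=-0.918: |R|=0.56465 <1
  x=-0.828: |R|=0.56465 <1
  x=-0.791: |R|=0.56734 <1
  x=-2.251: |R|=1.65101 >1
  x=-1.798: |R|=1.05352 >1
So |R|<1 on (-1.7460, 0).

left endpoint -1.7460.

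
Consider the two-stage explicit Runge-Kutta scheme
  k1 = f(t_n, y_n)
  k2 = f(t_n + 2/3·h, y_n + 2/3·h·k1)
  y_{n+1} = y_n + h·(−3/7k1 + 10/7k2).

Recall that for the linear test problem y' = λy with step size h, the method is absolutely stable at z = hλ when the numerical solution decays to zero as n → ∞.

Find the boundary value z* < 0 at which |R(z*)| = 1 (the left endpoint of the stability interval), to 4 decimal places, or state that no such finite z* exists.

On y'=λy, z=hλ:
  k1=λy_n ⇒ h·k1=z·y_n;  k2=λ(1+2/3z)y_n ⇒ h·k2=z(1+2/3z)y_n
  y_{n+1}/y_n = 1 − 3/7z + 10/7z(1+2/3z) = 1 + z + 20/21z²
  so R(z) = 1 + z + 20/21z².

Solve |R(x)|<1 on ℝ⁻.
x=-1.33: |R|=1.3547
R=1: x+20/21x²=0 ⇒ x=−21/20=-1.0500; min R=1−1/(4·20/21)=0.7375>−1
Confirm numerically:
  x=-1.016: |R|=0.96710 <1
  x=-0.989: |R|=0.94254 <1
  x=-0.585: |R|=0.74093 <1
  x=-0.505: |R|=0.73788 <1
  x=-1.643: |R|=1.92790 >1
  x=-1.520: |R|=1.68038 >1
Interval (-1.0500, 0).

z* = -1.0500.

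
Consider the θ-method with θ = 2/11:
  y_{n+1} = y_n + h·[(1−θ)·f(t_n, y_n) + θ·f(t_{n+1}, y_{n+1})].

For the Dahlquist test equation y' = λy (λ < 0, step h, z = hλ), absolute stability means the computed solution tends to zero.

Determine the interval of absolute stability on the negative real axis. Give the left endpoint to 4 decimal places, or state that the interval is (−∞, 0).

With y'=λy (z=hλ):
  y_{n+1} = y_n + z·[9/11·y_n + 2/11·y_{n+1}] ⇒ (1 − 2/11z)y_{n+1} = (1 + 9/11z)y_n
  Hence R(z) = (1 + 9/11z)/(1 − 2/11z).

Solve |R(x)|<1 on ℝ⁻.
x=-0.8: |R|=0.3016
R=−1: 1+9/11x = −1+2/11x ⇒ -7/11x=2 ⇒ x=2/(-7/11)=-3.1429
Confirm numerically:
  x=-2.759: |R|=0.83733 <1
  x=-2.692: |R|=0.80737 <1
  x=-1.643: |R|=0.26508 <1
  x=-1.642: |R|=0.26449 <1
  x=-3.513: |R|=1.14374 >1
  x=-3.240: |R|=1.03890 >1
  x=-3.231: |R|=1.03533 >1
Stable set (-3.1429, 0).

(-3.1429, 0).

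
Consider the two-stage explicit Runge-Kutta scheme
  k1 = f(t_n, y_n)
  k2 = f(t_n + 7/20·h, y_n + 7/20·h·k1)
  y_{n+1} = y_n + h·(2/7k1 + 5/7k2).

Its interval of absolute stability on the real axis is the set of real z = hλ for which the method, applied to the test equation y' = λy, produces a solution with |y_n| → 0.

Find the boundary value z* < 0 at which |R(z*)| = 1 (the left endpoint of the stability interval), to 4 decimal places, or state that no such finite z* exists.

On y'=λy, z=hλ:
  k1=λy_n ⇒ h·k1=z·y_n;  k2=λ(1+7/20z)y_n ⇒ h·k2=z(1+7/20z)y_n
  y_{n+1}/y_n = 1 + 2/7z + 5/7z(1+7/20z) = 1 + z + 1/4z²
  ⇒ R(z) = 1 + z + 1/4z².

Need |R(x)|<1, x<0.
x=-0.84: |R|=0.3364
R=1: x+1/4x²=0 ⇒ x=−4=-4.0000; min R=1−1/(4·1/4)=0.0000>−1
Confirm numerically:
  x=-2.868: |R|=0.18836 <1
  x=-2.662: |R|=0.10956 <1
  x=-2.342: |R|=0.02924 <1
  x=-4.383: |R|=1.41967 >1
  x=-4.351: |R|=1.38180 >1
  x=-4.325: |R|=1.35141 >1
Stable set (-4.0000, 0).

z* = -4.0000.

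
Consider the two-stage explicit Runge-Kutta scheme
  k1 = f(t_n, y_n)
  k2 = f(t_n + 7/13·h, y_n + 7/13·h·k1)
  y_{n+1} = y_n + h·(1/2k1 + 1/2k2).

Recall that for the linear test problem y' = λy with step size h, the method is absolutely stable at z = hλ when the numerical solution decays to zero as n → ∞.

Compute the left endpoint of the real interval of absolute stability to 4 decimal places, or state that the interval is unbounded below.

left endpoint -3.7143.

Set f=λy, z=hλ:
  k1=λy_n ⇒ h·k1=z·y_n;  k2=λ(1+7/13z)y_n ⇒ h·k2=z(1+7/13z)y_n
  y_{n+1}/y_n = 1 + 1/2z + 1/2z(1+7/13z) = 1 + z + 7/26z²
  ⇒ R(z) = 1 + z + 7/26z².

Solve |R(x)|<1 on ℝ⁻.
x=-0.47: |R|=0.5895
R=1: x+7/26x²=0 ⇒ x=−26/7=-3.7143; min R=1−1/(4·7/26)=0.0714>−1
Confirm numerically:
  x=-3.382: |R|=0.69744 <1
  x=-2.674: |R|=0.25107 <1
  x=-2.568: |R|=0.20748 <1
  x=-4.095: |R|=1.41974 >1
  x=-3.934: |R|=1.23271 >1
  x=-3.738: |R|=1.02387 >1
Interval (-3.7143, 0).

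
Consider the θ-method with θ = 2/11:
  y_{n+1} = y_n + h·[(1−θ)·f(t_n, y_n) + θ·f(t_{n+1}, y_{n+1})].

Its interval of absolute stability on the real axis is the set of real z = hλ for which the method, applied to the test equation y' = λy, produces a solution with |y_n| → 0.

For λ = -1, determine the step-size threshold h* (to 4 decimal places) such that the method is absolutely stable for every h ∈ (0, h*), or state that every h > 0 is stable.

Test eqn y'=λy, z=hλ:
  y_{n+1} = y_n + z·[9/11·y_n + 2/11·y_{n+1}] ⇒ (1 − 2/11z)y_{n+1} = (1 + 9/11z)y_n
  Hence R(z) = (1 + 9/11z)/(1 − 2/11z).

Find x<0 with |R(x)|<1.
x=-0.8: |R|=0.3016
R=−1: 1+9/11x = −1+2/11x ⇒ -7/11x=2 ⇒ x=2/(-7/11)=-3.1429
Confirm numerically:
  x=-1.785: |R|=0.34763 <1
  x=-1.572: |R|=0.22257 <1
  x=-1.427: |R|=0.13303 <1
  x=-1.318: |R|=0.06322 <1
  x=-3.588: |R|=1.17143 >1
  x=-3.462: |R|=1.12464 >1
  x=-3.215: |R|=1.02897 >1
Stable set (-3.1429, 0).

(-3.1429,0); λ=-1 ⇒ h* = (22/7)/1 = 3.1429.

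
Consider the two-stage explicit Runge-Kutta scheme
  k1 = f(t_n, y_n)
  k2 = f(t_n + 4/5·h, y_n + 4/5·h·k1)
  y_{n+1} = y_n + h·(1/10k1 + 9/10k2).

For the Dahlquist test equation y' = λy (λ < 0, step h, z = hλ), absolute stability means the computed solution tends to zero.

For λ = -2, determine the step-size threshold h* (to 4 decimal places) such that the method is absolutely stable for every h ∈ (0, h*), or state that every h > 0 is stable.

(-1.3889,0); λ=-2 ⇒ h* = (25/18)/2 = 0.6944.

Set f=λy, z=hλ:
  k1=λy_n ⇒ h·k1=z·y_n;  k2=λ(1+4/5z)y_n ⇒ h·k2=z(1+4/5z)y_n
  y_{n+1}/y_n = 1 + 1/10z + 9/10z(1+4/5z) = 1 + z + 18/25z²
  so R(z) = 1 + z + 18/25z².

Solve |R(x)|<1 on ℝ⁻.
x=-0.42: |R|=0.7070
R=1: x+18/25x²=0 ⇒ x=−25/18=-1.3889; min R=1−1/(4·18/25)=0.6528>−1
Confirm numerically:
  x=-1.178: |R|=0.82113 <1
  x=-1.110: |R|=0.77711 <1
  x=-0.606: |R|=0.65841 <1
  x=-1.985: |R|=1.85196 >1
  x=-1.756: |R|=1.46415 >1
Interval (-1.3889, 0).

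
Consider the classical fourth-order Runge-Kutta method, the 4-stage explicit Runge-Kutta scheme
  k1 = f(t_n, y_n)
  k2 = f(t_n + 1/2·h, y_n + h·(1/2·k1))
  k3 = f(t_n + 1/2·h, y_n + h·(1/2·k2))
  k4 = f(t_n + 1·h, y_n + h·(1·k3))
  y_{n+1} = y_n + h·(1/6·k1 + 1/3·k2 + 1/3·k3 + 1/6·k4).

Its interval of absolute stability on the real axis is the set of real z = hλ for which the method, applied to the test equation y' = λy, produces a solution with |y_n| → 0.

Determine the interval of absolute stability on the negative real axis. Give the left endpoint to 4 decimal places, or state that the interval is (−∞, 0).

(-2.7853, 0).

With y'=λy (z=hλ):
  order 4, 4-stage ⇒ R(z)=1+z+z^2/2+z^3/6+z^4/24
  (e.g. R(-1.63)=0.27079, |R|=0.27079)

Solve |R(x)|<1 on ℝ⁻.
x=-1.63: |R|=0.2708
|R(-2.8)|=1.0224 |R(-1.55)|=0.2711 |R(-1.54)|=0.2714
Bisect:
  x_lo=-3.4942 |R|=2.7115  x_hi=-0.2488 |R|=0.7797
  mid=-1.87154 |R|=0.29842 →hi
  mid=-2.68289 |R|=0.85627 →hi
  mid=-3.08856 |R|=1.56217 →lo
  mid=-2.88573 |R|=1.16228 →lo
  mid=-2.78431 |R|=0.99851 →hi
  mid=-2.83502 |R|=1.07759 →lo
  mid=-2.80966 |R|=1.03737 →lo
  ...
  [-2.78530,-2.78510] ⇒ x*=-2.7853
Stable set (-2.7853, 0).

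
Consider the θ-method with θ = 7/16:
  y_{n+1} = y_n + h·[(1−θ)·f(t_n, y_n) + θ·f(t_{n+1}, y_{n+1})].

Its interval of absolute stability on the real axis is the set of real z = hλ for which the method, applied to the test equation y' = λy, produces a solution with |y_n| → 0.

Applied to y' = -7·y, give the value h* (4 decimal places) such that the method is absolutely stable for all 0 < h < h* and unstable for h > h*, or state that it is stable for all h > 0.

(-16.0000,0); λ=-7 ⇒ h* = (16)/7 = 2.2857.

With y'=λy (z=hλ):
  y_{n+1} = y_n + z·[9/16·y_n + 7/16·y_{n+1}] ⇒ (1 − 7/16z)y_{n+1} = (1 + 9/16z)y_n
  ⇒ R(z) = (1 + 9/16z)/(1 − 7/16z).

Need |R(x)|<1, x<0.
x=-1.33: |R|=0.1592
R=−1: 1+9/16x = −1+7/16x ⇒ -1/8x=2 ⇒ x=2/(-1/8)=-16.0000
Confirm numerically:
  x=-11.589: |R|=0.90917 <1
  x=-7.359: |R|=0.74402 <1
  x=-6.720: |R|=0.70558 <1
  x=-16.413: |R|=1.00631 >1
  x=-16.081: |R|=1.00126 >1
So |R|<1 on (-16.0000, 0).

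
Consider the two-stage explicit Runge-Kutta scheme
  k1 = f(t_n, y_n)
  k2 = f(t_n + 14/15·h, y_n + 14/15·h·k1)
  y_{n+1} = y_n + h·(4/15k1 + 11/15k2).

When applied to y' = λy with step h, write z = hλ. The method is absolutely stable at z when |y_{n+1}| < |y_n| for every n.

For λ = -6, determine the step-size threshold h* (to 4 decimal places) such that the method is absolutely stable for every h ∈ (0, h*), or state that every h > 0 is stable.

(-1.4610,0); λ=-6 ⇒ h* = (225/154)/6 = 0.2435.

Set f=λy, z=hλ:
  k1=λy_n ⇒ h·k1=z·y_n;  k2=λ(1+14/15z)y_n ⇒ h·k2=z(1+14/15z)y_n
  y_{n+1}/y_n = 1 + 4/15z + 11/15z(1+14/15z) = 1 + z + 154/225z²
  Hence R(z) = 1 + z + 154/225z².

Need |R(x)|<1, x<0.
x=-1.42: |R|=0.9601
R=1: x+154/225x²=0 ⇒ x=−225/154=-1.4610; min R=1−1/(4·154/225)=0.6347>−1
Confirm numerically:
  x=-1.033: |R|=0.69736 <1
  x=-1.020: |R|=0.69210 <1
  x=-0.802: |R|=0.63824 <1
  x=-0.760: |R|=0.63534 <1
  x=-1.972: |R|=1.68966 >1
  x=-1.848: |R|=1.48945 >1
Interval (-1.4610, 0).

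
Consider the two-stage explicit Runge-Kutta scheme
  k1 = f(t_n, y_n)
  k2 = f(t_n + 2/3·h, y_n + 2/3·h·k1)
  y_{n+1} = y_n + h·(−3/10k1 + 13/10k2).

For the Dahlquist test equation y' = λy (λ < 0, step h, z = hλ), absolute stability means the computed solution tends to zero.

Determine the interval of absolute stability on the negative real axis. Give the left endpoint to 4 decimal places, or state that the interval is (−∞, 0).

On y'=λy, z=hλ:
  k1=λy_n ⇒ h·k1=z·y_n;  k2=λ(1+2/3z)y_n ⇒ h·k2=z(1+2/3z)y_n
  y_{n+1}/y_n = 1 − 3/10z + 13/10z(1+2/3z) = 1 + z + 13/15z²
  R(z) = 1 + z + 13/15z².

Solve |R(x)|<1 on ℝ⁻.
x=-0.43: |R|=0.7302
R=1: x+13/15x²=0 ⇒ x=−15/13=-1.1538; min R=1−1/(4·13/15)=0.7115>−1
Confirm numerically:
  x=-0.821: |R|=0.76317 <1
  x=-0.764: |R|=0.74187 <1
  x=-0.660: |R|=0.71752 <1
  x=-0.651: |R|=0.71629 <1
  x=-1.503: |R|=1.45481 >1
  x=-1.288: |R|=1.14975 >1
  x=-1.229: |R|=1.08005 >1
Interval (-1.1538, 0).

z∈(-1.1538,0).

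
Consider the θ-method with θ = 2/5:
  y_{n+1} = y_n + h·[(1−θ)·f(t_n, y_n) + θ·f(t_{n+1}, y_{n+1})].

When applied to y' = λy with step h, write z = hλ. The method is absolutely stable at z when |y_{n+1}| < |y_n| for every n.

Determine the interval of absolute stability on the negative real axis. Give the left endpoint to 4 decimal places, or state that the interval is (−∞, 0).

On y'=λy, z=hλ:
  y_{n+1} = y_n + z·[3/5·y_n + 2/5·y_{n+1}] ⇒ (1 − 2/5z)y_{n+1} = (1 + 3/5z)y_n
  so R(z) = (1 + 3/5z)/(1 − 2/5z).

Solve |R(x)|<1 on ℝ⁻.
x=-1.69: |R|=0.0084
R=−1: 1+3/5x = −1+2/5x ⇒ -1/5x=2 ⇒ x=2/(-1/5)=-10.0000
Confirm numerically:
  x=-8.907: |R|=0.95209 <1
  x=-5.973: |R|=0.76236 <1
  x=-5.699: |R|=0.73771 <1
  x=-4.524: |R|=0.61019 <1
  x=-10.508: |R|=1.01953 >1
  x=-10.323: |R|=1.01259 >1
  x=-10.144: |R|=1.00569 >1
Stable set (-10.0000, 0).

(-10.0000, 0).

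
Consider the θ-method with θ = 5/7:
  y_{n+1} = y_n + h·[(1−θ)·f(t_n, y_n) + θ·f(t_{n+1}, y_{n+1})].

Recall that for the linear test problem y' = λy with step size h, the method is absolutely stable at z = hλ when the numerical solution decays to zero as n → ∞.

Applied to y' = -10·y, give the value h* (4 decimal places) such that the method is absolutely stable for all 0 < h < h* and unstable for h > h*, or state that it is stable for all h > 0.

(−∞, 0) — no finite endpoint. Any h>0 works for λ=-10.

Set f=λy, z=hλ:
  y_{n+1} = y_n + z·[2/7·y_n + 5/7·y_{n+1}] ⇒ (1 − 5/7z)y_{n+1} = (1 + 2/7z)y_n
  ⇒ R(z) = (1 + 2/7z)/(1 − 5/7z).

Boundary: |R(x)|=1, x<0.
x=-1.21: |R|=0.3510
x=-2: |R|=0.1765
x=-10: |R|=0.2281
x=-100: |R|=0.3807
θ=5/7≥1/2 ⇒ |1+2/7x|<|1−5/7x| ∀x<0 ⇒ stable on all of ℝ⁻.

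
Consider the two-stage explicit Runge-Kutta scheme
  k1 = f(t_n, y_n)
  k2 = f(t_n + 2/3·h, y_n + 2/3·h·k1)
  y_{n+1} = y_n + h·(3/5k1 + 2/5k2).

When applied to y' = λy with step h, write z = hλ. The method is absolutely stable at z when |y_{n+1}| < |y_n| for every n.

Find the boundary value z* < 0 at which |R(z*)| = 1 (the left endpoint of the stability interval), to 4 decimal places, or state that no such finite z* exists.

left endpoint -3.7500.

Test eqn y'=λy, z=hλ:
  k1=λy_n ⇒ h·k1=z·y_n;  k2=λ(1+2/3z)y_n ⇒ h·k2=z(1+2/3z)y_n
  y_{n+1}/y_n = 1 + 3/5z + 2/5z(1+2/3z) = 1 + z + 4/15z²
  ⇒ R(z) = 1 + z + 4/15z².

Find x<0 with |R(x)|<1.
x=-1.31: |R|=0.1476
R=1: x+4/15x²=0 ⇒ x=−15/4=-3.7500; min R=1−1/(4·4/15)=0.0625>−1
Confirm numerically:
  x=-3.603: |R|=0.85876 <1
  x=-3.080: |R|=0.44971 <1
  x=-2.614: |R|=0.20813 <1
  x=-1.883: |R|=0.06252 <1
  x=-4.315: |R|=1.65013 >1
  x=-4.189: |R|=1.49039 >1
  x=-3.922: |R|=1.17989 >1
Interval (-3.7500, 0).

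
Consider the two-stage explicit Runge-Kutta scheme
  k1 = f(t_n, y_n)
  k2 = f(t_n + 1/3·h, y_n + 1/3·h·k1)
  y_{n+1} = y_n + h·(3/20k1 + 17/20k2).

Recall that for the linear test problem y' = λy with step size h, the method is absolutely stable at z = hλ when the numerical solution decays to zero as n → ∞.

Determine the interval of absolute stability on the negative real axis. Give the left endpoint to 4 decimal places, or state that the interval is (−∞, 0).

Test eqn y'=λy, z=hλ:
  k1=λy_n ⇒ h·k1=z·y_n;  k2=λ(1+1/3z)y_n ⇒ h·k2=z(1+1/3z)y_n
  y_{n+1}/y_n = 1 + 3/20z + 17/20z(1+1/3z) = 1 + z + 17/60z²
  ⇒ R(z) = 1 + z + 17/60z².

Find x<0 with |R(x)|<1.
x=-0.63: |R|=0.4825
R=1: x+17/60x²=0 ⇒ x=−60/17=-3.5294; min R=1−1/(4·17/60)=0.1176>−1
Confirm numerically:
  x=-2.472: |R|=0.25939 <1
  x=-2.166: |R|=0.16327 <1
  x=-2.006: |R|=0.13414 <1
  x=-1.590: |R|=0.12629 <1
  x=-4.129: |R|=1.70145 >1
  x=-3.922: |R|=1.43626 >1
  x=-3.712: |R|=1.19203 >1
Interval (-3.5294, 0).

(-3.5294, 0).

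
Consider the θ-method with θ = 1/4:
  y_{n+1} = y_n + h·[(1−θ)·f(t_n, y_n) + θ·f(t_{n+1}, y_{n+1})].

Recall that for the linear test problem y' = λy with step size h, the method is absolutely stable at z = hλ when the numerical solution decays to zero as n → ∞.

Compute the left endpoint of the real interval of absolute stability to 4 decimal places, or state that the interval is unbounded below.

On y'=λy, z=hλ:
  y_{n+1} = y_n + z·[3/4·y_n + 1/4·y_{n+1}] ⇒ (1 − 1/4z)y_{n+1} = (1 + 3/4z)y_n
  Hence R(z) = (1 + 3/4z)/(1 − 1/4z).

Find x<0 with |R(x)|<1.
x=-1.23: |R|=0.0593
R=−1: 1+3/4x = −1+1/4x ⇒ -1/2x=2 ⇒ x=2/(-1/2)=-4.0000
Confirm numerically:
  x=-3.393: |R|=0.83579 <1
  x=-2.499: |R|=0.53808 <1
  x=-2.263: |R|=0.44531 <1
  x=-4.452: |R|=1.10696 >1
  x=-4.225: |R|=1.05471 >1
So |R|<1 on (-4.0000, 0).

z* = -4.0000.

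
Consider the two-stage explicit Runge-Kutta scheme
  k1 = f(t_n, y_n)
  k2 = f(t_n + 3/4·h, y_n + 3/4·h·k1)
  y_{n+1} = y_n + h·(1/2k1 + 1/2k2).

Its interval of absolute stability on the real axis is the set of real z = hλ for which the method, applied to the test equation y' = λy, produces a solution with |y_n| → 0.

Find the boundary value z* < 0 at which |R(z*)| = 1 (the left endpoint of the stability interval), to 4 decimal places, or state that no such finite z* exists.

Test eqn y'=λy, z=hλ:
  k1=λy_n ⇒ h·k1=z·y_n;  k2=λ(1+3/4z)y_n ⇒ h·k2=z(1+3/4z)y_n
  y_{n+1}/y_n = 1 + 1/2z + 1/2z(1+3/4z) = 1 + z + 3/8z²
  so R(z) = 1 + z + 3/8z².

Boundary: |R(x)|=1, x<0.
x=-0.95: |R|=0.3884
R=1: x+3/8x²=0 ⇒ x=−8/3=-2.6667; min R=1−1/(4·3/8)=0.3333>−1
Confirm numerically:
  x=-2.373: |R|=0.73867 <1
  x=-2.352: |R|=0.72246 <1
  x=-2.165: |R|=0.59271 <1
  x=-1.928: |R|=0.46594 <1
  x=-2.899: |R|=1.25258 >1
  x=-2.720: |R|=1.05440 >1
  x=-2.689: |R|=1.02252 >1
So |R|<1 on (-2.6667, 0).

z* = -2.6667.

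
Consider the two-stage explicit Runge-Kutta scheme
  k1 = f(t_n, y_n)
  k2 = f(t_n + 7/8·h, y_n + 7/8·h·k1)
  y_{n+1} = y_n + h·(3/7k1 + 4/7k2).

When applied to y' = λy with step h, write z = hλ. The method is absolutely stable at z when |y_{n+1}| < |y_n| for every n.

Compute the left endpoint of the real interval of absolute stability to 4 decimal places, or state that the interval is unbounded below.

z* = -2.0000.

With y'=λy (z=hλ):
  k1=λy_n ⇒ h·k1=z·y_n;  k2=λ(1+7/8z)y_n ⇒ h·k2=z(1+7/8z)y_n
  y_{n+1}/y_n = 1 + 3/7z + 4/7z(1+7/8z) = 1 + z + 1/2z²
  ⇒ R(z) = 1 + z + 1/2z².

Solve |R(x)|<1 on ℝ⁻.
x=-0.43: |R|=0.6624
R=1: x+1/2x²=0 ⇒ x=−2=-2.0000; min R=1−1/(4·1/2)=0.5000>−1
Confirm numerically:
  x=-1.869: |R|=0.87758 <1
  x=-1.175: |R|=0.51531 <1
  x=-1.123: |R|=0.50756 <1
  x=-2.354: |R|=1.41666 >1
  x=-2.219: |R|=1.24298 >1
  x=-2.072: |R|=1.07459 >1
Interval (-2.0000, 0).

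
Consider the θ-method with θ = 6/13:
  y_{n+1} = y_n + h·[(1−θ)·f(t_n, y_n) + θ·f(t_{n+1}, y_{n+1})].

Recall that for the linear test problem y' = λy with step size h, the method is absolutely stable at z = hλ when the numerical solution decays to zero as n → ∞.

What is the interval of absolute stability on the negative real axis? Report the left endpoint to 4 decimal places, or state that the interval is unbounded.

On y'=λy, z=hλ:
  y_{n+1} = y_n + z·[7/13·y_n + 6/13·y_{n+1}] ⇒ (1 − 6/13z)y_{n+1} = (1 + 7/13z)y_n
  Hence R(z) = (1 + 7/13z)/(1 − 6/13z).

Need |R(x)|<1, x<0.
x=-1.06: |R|=0.2882
R=−1: 1+7/13x = −1+6/13x ⇒ -1/13x=2 ⇒ x=2/(-1/13)=-26.0000
Confirm numerically:
  x=-25.148: |R|=0.99480 <1
  x=-18.839: |R|=0.94318 <1
  x=-17.515: |R|=0.92815 <1
  x=-10.557: |R|=0.79771 <1
  x=-26.492: |R|=1.00286 >1
  x=-26.363: |R|=1.00212 >1
So |R|<1 on (-26.0000, 0).

z∈(-26.0000,0).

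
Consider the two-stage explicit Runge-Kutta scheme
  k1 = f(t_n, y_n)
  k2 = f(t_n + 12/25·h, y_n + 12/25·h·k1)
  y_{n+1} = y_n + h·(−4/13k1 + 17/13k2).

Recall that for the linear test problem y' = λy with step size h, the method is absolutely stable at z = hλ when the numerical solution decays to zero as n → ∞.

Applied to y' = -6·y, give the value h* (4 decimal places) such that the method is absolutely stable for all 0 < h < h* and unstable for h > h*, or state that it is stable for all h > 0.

(-1.5931,0); λ=-6 ⇒ h* = (325/204)/6 = 0.2655.

Set f=λy, z=hλ:
  k1=λy_n ⇒ h·k1=z·y_n;  k2=λ(1+12/25z)y_n ⇒ h·k2=z(1+12/25z)y_n
  y_{n+1}/y_n = 1 − 4/13z + 17/13z(1+12/25z) = 1 + z + 204/325z²
  so R(z) = 1 + z + 204/325z².

Find x<0 with |R(x)|<1.
x=-1.65: |R|=1.0589
R=1: x+204/325x²=0 ⇒ x=−325/204=-1.5931; min R=1−1/(4·204/325)=0.6017>−1
Confirm numerically:
  x=-1.484: |R|=0.89834 <1
  x=-1.290: |R|=0.75454 <1
  x=-1.281: |R|=0.74902 <1
  x=-0.914: |R|=0.61037 <1
  x=-2.182: |R|=1.80652 >1
  x=-1.953: |R|=1.44115 >1
  x=-1.731: |R|=1.14979 >1
Interval (-1.5931, 0).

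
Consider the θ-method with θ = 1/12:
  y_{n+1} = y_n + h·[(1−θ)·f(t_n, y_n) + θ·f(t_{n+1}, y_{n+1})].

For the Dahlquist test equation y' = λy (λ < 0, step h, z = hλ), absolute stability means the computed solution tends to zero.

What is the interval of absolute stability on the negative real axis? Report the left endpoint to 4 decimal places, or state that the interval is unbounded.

(-2.4000, 0).

Test eqn y'=λy, z=hλ:
  y_{n+1} = y_n + z·[11/12·y_n + 1/12·y_{n+1}] ⇒ (1 − 1/12z)y_{n+1} = (1 + 11/12z)y_n
  ⇒ R(z) = (1 + 11/12z)/(1 − 1/12z).

Solve |R(x)|<1 on ℝ⁻.
x=-0.48: |R|=0.5385
R=−1: 1+11/12x = −1+1/12x ⇒ -5/6x=2 ⇒ x=2/(-5/6)=-2.4000
Confirm numerically:
  x=-2.069: |R|=0.76473 <1
  x=-1.579: |R|=0.39539 <1
  x=-1.176: |R|=0.07104 <1
  x=-2.884: |R|=1.32518 >1
  x=-2.441: |R|=1.02839 >1
So |R|<1 on (-2.4000, 0).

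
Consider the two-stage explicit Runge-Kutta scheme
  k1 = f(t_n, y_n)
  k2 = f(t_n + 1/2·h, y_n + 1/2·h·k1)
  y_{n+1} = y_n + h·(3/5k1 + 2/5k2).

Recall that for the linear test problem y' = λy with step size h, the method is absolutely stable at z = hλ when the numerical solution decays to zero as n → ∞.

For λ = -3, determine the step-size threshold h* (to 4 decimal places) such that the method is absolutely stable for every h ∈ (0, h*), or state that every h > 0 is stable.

On y'=λy, z=hλ:
  k1=λy_n ⇒ h·k1=z·y_n;  k2=λ(1+1/2z)y_n ⇒ h·k2=z(1+1/2z)y_n
  y_{n+1}/y_n = 1 + 3/5z + 2/5z(1+1/2z) = 1 + z + 1/5z²
  R(z) = 1 + z + 1/5z².

Solve |R(x)|<1 on ℝ⁻.
x=-0.68: |R|=0.4125
R=1: x+1/5x²=0 ⇒ x=−5=-5.0000; min R=1−1/(4·1/5)=-0.2500>−1
Confirm numerically:
  x=-4.452: |R|=0.51206 <1
  x=-3.913: |R|=0.14931 <1
  x=-2.230: |R|=0.23542 <1
  x=-5.493: |R|=1.54161 >1
  x=-5.244: |R|=1.25591 >1
  x=-5.185: |R|=1.19184 >1
So |R|<1 on (-5.0000, 0).

(-5.0000,0); λ=-3 ⇒ h* = (5)/3 = 1.6667.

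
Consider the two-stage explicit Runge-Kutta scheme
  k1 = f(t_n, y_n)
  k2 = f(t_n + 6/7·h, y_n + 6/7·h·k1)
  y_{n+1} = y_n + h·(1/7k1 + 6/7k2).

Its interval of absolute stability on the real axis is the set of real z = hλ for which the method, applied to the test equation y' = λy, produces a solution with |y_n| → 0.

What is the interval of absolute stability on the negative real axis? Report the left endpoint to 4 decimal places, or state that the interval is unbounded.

z∈(-1.3611,0).

With y'=λy (z=hλ):
  k1=λy_n ⇒ h·k1=z·y_n;  k2=λ(1+6/7z)y_n ⇒ h·k2=z(1+6/7z)y_n
  y_{n+1}/y_n = 1 + 1/7z + 6/7z(1+6/7z) = 1 + z + 36/49z²
  R(z) = 1 + z + 36/49z².

Boundary: |R(x)|=1, x<0.
x=-0.93: |R|=0.7054
R=1: x+36/49x²=0 ⇒ x=−49/36=-1.3611; min R=1−1/(4·36/49)=0.6597>−1
Confirm numerically:
  x=-1.050: |R|=0.76000 <1
  x=-0.992: |R|=0.73099 <1
  x=-0.809: |R|=0.67184 <1
  x=-0.715: |R|=0.66059 <1
  x=-1.909: |R|=1.76843 >1
  x=-1.873: |R|=1.70440 >1
  x=-1.836: |R|=1.64058 >1
Stable set (-1.3611, 0).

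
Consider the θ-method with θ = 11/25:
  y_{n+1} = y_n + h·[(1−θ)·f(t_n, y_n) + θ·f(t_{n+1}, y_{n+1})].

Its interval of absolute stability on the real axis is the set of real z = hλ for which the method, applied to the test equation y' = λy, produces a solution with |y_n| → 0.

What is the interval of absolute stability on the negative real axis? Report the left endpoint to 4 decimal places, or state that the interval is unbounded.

z∈(-16.6667,0).

On y'=λy, z=hλ:
  y_{n+1} = y_n + z·[14/25·y_n + 11/25·y_{n+1}] ⇒ (1 − 11/25z)y_{n+1} = (1 + 14/25z)y_n
  ⇒ R(z) = (1 + 14/25z)/(1 − 11/25z).

Solve |R(x)|<1 on ℝ⁻.
x=-1.52: |R|=0.0892
R=−1: 1+14/25x = −1+11/25x ⇒ -3/25x=2 ⇒ x=2/(-3/25)=-16.6667
Confirm numerically:
  x=-15.731: |R|=0.98583 <1
  x=-10.782: |R|=0.87706 <1
  x=-6.819: |R|=0.70460 <1
  x=-17.236: |R|=1.00796 >1
  x=-17.138: |R|=1.00662 >1
  x=-16.933: |R|=1.00378 >1
So |R|<1 on (-16.6667, 0).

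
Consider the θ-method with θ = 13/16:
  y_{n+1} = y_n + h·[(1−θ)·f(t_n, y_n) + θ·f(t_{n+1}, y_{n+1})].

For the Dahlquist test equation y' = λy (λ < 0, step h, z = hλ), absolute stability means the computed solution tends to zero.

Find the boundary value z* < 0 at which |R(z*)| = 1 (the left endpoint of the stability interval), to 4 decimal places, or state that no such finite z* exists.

Test eqn y'=λy, z=hλ:
  y_{n+1} = y_n + z·[3/16·y_n + 13/16·y_{n+1}] ⇒ (1 − 13/16z)y_{n+1} = (1 + 3/16z)y_n
  Hence R(z) = (1 + 3/16z)/(1 − 13/16z).

Find x<0 with |R(x)|<1.
x=-1.26: |R|=0.3774
x=-2: |R|=0.2381
x=-10: |R|=0.0959
x=-100: |R|=0.2158
θ=13/16≥1/2 ⇒ |1+3/16x|<|1−13/16x| ∀x<0 ⇒ stable on all of ℝ⁻.

unbounded; (−∞, 0).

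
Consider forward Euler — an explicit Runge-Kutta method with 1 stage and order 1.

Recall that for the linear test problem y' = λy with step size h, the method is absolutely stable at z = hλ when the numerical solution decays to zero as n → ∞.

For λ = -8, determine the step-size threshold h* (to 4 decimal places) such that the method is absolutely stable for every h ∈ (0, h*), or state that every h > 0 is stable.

Set f=λy, z=hλ:
  order 1, 1-stage ⇒ R(z)=1+z
  (e.g. R(-0.32)=0.68000, |R|=0.68000)

Solve |R(x)|<1 on ℝ⁻.
x=-0.32: |R|=0.6800
|R(-2.13)|=1.1300 |R(-1.3)|=0.3000 |R(-1.17)|=0.1700
Bisect:
  x_lo=-2.4184 |R|=1.4184  x_hi=-0.1977 |R|=0.8023
  mid=-1.30807 |R|=0.30807 →hi
  mid=-1.86325 |R|=0.86325 →hi
  mid=-2.14084 |R|=1.14084 →lo
  mid=-2.00204 |R|=1.00204 →lo
  mid=-1.93264 |R|=0.93264 →hi
  mid=-1.96734 |R|=0.96734 →hi
  mid=-1.98469 |R|=0.98469 →hi
  mid=-1.99337 |R|=0.99337 →hi
  mid=-1.99770 |R|=0.99770 →hi
  mid=-1.99987 |R|=0.99987 →hi
  ...
  [-2.00001,-1.99987] ⇒ x*=-2.0000
So |R|<1 on (-2.0000, 0).

(-2.0000,0); λ=-8 ⇒ h* = 0.2500.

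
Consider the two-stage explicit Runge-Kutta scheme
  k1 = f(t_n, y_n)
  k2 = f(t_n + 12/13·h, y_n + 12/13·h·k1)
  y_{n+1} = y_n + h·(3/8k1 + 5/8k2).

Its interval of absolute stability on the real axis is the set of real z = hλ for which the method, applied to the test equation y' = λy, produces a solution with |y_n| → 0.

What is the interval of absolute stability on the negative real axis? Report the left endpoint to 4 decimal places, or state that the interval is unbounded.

(-1.7333, 0).

With y'=λy (z=hλ):
  k1=λy_n ⇒ h·k1=z·y_n;  k2=λ(1+12/13z)y_n ⇒ h·k2=z(1+12/13z)y_n
  y_{n+1}/y_n = 1 + 3/8z + 5/8z(1+12/13z) = 1 + z + 15/26z²
  R(z) = 1 + z + 15/26z².

Need |R(x)|<1, x<0.
x=-1.07: |R|=0.5905
R=1: x+15/26x²=0 ⇒ x=−26/15=-1.7333; min R=1−1/(4·15/26)=0.5667>−1
Confirm numerically:
  x=-1.449: |R|=0.76231 <1
  x=-1.439: |R|=0.75565 <1
  x=-1.023: |R|=0.58077 <1
  x=-0.951: |R|=0.57077 <1
  x=-2.219: |R|=1.62175 >1
  x=-2.062: |R|=1.39099 >1
Interval (-1.7333, 0).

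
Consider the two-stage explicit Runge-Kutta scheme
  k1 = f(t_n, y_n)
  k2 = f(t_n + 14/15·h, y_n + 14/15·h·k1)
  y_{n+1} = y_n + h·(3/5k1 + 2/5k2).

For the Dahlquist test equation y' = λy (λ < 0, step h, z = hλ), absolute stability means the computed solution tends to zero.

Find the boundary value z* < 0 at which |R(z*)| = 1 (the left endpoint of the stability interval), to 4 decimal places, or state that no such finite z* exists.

On y'=λy, z=hλ:
  k1=λy_n ⇒ h·k1=z·y_n;  k2=λ(1+14/15z)y_n ⇒ h·k2=z(1+14/15z)y_n
  y_{n+1}/y_n = 1 + 3/5z + 2/5z(1+14/15z) = 1 + z + 28/75z²
  so R(z) = 1 + z + 28/75z².

Find x<0 with |R(x)|<1.
x=-1.67: |R|=0.3712
R=1: x+28/75x²=0 ⇒ x=−75/28=-2.6786; min R=1−1/(4·28/75)=0.3304>−1
Confirm numerically:
  x=-2.079: |R|=0.53464 <1
  x=-1.491: |R|=0.33895 <1
  x=-1.099: |R|=0.35191 <1
  x=-3.060: |R|=1.43574 >1
  x=-2.844: |R|=1.17565 >1
  x=-2.699: |R|=1.02058 >1
Interval (-2.6786, 0).

left endpoint -2.6786.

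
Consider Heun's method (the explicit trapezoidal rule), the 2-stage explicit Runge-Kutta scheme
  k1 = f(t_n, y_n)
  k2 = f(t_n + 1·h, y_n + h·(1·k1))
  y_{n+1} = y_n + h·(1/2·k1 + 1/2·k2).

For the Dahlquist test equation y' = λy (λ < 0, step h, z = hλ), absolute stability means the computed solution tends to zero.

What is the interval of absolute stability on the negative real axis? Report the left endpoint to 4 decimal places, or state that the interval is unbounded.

z∈(-2.0000,0).

Test eqn y'=λy, z=hλ:
  order 2, 2-stage ⇒ R(z)=1+z+z^2/2
  (e.g. R(-0.78)=0.52420, |R|=0.52420)

Need |R(x)|<1, x<0.
x=-0.78: |R|=0.5242
|R(-2.3)|=1.3450 |R(-1.02)|=0.5002 |R(-0.73)|=0.5364
Bisect:
  x_lo=-2.6570 |R|=1.8728  x_hi=-0.2279 |R|=0.7981
  mid=-1.44244 |R|=0.59788 →hi
  mid=-2.04972 |R|=1.05095 →lo
  mid=-1.74608 |R|=0.77832 →hi
  mid=-1.89790 |R|=0.90311 →hi
  mid=-1.97381 |R|=0.97415 →hi
  mid=-2.01176 |R|=1.01183 →lo
  mid=-1.99278 |R|=0.99281 →hi
  ...
  [-2.00005,-1.99990] ⇒ x*=-2.0000
Interval (-2.0000, 0).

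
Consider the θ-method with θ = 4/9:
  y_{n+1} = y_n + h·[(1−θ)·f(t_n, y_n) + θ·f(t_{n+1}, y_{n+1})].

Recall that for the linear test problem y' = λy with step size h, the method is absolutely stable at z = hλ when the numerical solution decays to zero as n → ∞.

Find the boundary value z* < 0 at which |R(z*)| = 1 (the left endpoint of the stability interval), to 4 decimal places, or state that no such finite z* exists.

Set f=λy, z=hλ:
  y_{n+1} = y_n + z·[5/9·y_n + 4/9·y_{n+1}] ⇒ (1 − 4/9z)y_{n+1} = (1 + 5/9z)y_n
  R(z) = (1 + 5/9z)/(1 − 4/9z).

Need |R(x)|<1, x<0.
x=-1.48: |R|=0.1072
R=−1: 1+5/9x = −1+4/9x ⇒ -1/9x=2 ⇒ x=2/(-1/9)=-18.0000
Confirm numerically:
  x=-17.348: |R|=0.99168 <1
  x=-12.190: |R|=0.89941 <1
  x=-10.653: |R|=0.85765 <1
  x=-18.376: |R|=1.00456 >1
  x=-18.122: |R|=1.00150 >1
  x=-18.074: |R|=1.00091 >1
Stable set (-18.0000, 0).

left endpoint -18.0000.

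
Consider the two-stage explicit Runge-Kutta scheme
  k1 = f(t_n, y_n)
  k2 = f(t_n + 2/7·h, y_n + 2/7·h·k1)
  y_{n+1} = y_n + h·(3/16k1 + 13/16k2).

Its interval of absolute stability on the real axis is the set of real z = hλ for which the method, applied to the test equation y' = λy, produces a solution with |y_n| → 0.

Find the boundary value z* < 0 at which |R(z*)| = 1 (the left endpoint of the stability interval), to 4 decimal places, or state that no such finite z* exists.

With y'=λy (z=hλ):
  k1=λy_n ⇒ h·k1=z·y_n;  k2=λ(1+2/7z)y_n ⇒ h·k2=z(1+2/7z)y_n
  y_{n+1}/y_n = 1 + 3/16z + 13/16z(1+2/7z) = 1 + z + 13/56z²
  R(z) = 1 + z + 13/56z².

Find x<0 with |R(x)|<1.
x=-1.43: |R|=0.0447
R=1: x+13/56x²=0 ⇒ x=−56/13=-4.3077; min R=1−1/(4·13/56)=-0.0769>−1
Confirm numerically:
  x=-2.320: |R|=0.07051 <1
  x=-2.181: |R|=0.07675 <1
  x=-2.111: |R|=0.07650 <1
  x=-1.979: |R|=0.06983 <1
  x=-4.875: |R|=1.64202 >1
  x=-4.725: |R|=1.45773 >1
So |R|<1 on (-4.3077, 0).

z* = -4.3077.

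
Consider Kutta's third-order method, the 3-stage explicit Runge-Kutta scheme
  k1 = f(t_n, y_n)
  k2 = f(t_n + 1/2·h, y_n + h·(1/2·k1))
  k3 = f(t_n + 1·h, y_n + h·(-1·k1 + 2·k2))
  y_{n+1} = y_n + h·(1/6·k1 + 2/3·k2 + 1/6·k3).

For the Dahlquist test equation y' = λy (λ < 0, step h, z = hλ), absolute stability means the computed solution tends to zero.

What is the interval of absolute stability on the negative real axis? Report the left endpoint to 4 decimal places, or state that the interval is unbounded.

Test eqn y'=λy, z=hλ:
  order 3, 3-stage ⇒ R(z)=1+z+z^2/2+z^3/6
  (e.g. R(-0.35)=0.70410, |R|=0.70410)

Solve |R(x)|<1 on ℝ⁻.
x=-0.35: |R|=0.7041
|R(-2.19)|=0.5425 |R(-1.23)|=0.2163 |R(-0.69)|=0.4933
Bisect:
  x_lo=-3.0261 |R|=2.0658  x_hi=-0.1904 |R|=0.8265
  mid=-1.60826 |R|=0.00830 →hi
  mid=-2.31716 |R|=0.70611 →hi
  mid=-2.67161 |R|=1.28097 →lo
  mid=-2.49439 |R|=0.97007 →hi
  mid=-2.58300 |R|=1.11930 →lo
  mid=-2.53869 |R|=1.04318 →lo
  mid=-2.51654 |R|=1.00625 →lo
  mid=-2.50546 |R|=0.98807 →hi
  ...
  [-2.51291,-2.51273] ⇒ x*=-2.5127
Interval (-2.5127, 0).

(-2.5127, 0).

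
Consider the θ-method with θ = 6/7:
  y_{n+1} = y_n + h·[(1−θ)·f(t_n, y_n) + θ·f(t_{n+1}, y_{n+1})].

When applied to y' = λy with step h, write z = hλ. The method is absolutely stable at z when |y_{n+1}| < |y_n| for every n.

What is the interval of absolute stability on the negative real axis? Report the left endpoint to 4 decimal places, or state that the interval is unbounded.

On y'=λy, z=hλ:
  y_{n+1} = y_n + z·[1/7·y_n + 6/7·y_{n+1}] ⇒ (1 − 6/7z)y_{n+1} = (1 + 1/7z)y_n
  so R(z) = (1 + 1/7z)/(1 − 6/7z).

Need |R(x)|<1, x<0.
x=-1.63: |R|=0.3200
x=-2: |R|=0.2632
x=-10: |R|=0.0448
x=-100: |R|=0.1532
θ=6/7≥1/2 ⇒ |1+1/7x|<|1−6/7x| ∀x<0 ⇒ stable on all of ℝ⁻.

(−∞, 0) — no finite endpoint.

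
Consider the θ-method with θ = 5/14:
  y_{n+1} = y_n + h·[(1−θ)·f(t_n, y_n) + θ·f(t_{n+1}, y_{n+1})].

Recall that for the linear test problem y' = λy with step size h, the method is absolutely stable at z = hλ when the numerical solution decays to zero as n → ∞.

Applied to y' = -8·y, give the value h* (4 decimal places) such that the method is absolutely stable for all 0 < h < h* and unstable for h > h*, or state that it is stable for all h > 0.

Test eqn y'=λy, z=hλ:
  y_{n+1} = y_n + z·[9/14·y_n + 5/14·y_{n+1}] ⇒ (1 − 5/14z)y_{n+1} = (1 + 9/14z)y_n
  R(z) = (1 + 9/14z)/(1 − 5/14z).

Boundary: |R(x)|=1, x<0.
x=-0.64: |R|=0.4791
R=−1: 1+9/14x = −1+5/14x ⇒ -2/7x=2 ⇒ x=2/(-2/7)=-7.0000
Confirm numerically:
  x=-4.790: |R|=0.76706 <1
  x=-4.352: |R|=0.70380 <1
  x=-2.833: |R|=0.40820 <1
  x=-7.350: |R|=1.02759 >1
  x=-7.307: |R|=1.02430 >1
Interval (-7.0000, 0).

(-7.0000,0); λ=-8 ⇒ h* = (7)/8 = 0.8750.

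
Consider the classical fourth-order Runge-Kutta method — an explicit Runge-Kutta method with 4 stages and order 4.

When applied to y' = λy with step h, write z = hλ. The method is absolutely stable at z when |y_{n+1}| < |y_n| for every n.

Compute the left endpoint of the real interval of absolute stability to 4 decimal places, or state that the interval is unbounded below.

On y'=λy, z=hλ:
  order 4, 4-stage ⇒ R(z)=1+z+z^2/2+z^3/6+z^4/24
  (e.g. R(-0.39)=0.67713, |R|=0.67713)

Solve |R(x)|<1 on ℝ⁻.
x=-0.39: |R|=0.6771
|R(-2.68)|=0.8525 |R(-2.32)|=0.4971 |R(-1.54)|=0.2714
Bisect:
  x_lo=-3.2637 |R|=1.9957  x_hi=-0.1852 |R|=0.8309
  mid=-1.72445 |R|=0.27620 →hi
  mid=-2.49408 |R|=0.64267 →hi
  mid=-2.87890 |R|=1.15054 →lo
  mid=-2.68649 |R|=0.86097 →hi
  mid=-2.78269 |R|=0.99609 →hi
  mid=-2.83080 |R|=1.07080 →lo
  mid=-2.80674 |R|=1.03283 →lo
  ...
  [-2.78532,-2.78514] ⇒ x*=-2.7853
So |R|<1 on (-2.7853, 0).

z* = -2.7853.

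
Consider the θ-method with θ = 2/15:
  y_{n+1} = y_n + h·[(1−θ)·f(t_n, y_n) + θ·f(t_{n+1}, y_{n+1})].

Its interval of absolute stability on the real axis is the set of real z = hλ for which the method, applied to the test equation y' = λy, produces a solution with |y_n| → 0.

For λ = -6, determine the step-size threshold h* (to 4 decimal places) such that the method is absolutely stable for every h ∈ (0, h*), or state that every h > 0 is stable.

(-2.7273,0); λ=-6 ⇒ h* = (30/11)/6 = 0.4545.

On y'=λy, z=hλ:
  y_{n+1} = y_n + z·[13/15·y_n + 2/15·y_{n+1}] ⇒ (1 − 2/15z)y_{n+1} = (1 + 13/15z)y_n
  Hence R(z) = (1 + 13/15z)/(1 − 2/15z).

Solve |R(x)|<1 on ℝ⁻.
x=-1.56: |R|=0.2914
R=−1: 1+13/15x = −1+2/15x ⇒ -11/15x=2 ⇒ x=2/(-11/15)=-2.7273
Confirm numerically:
  x=-2.193: |R|=0.69684 <1
  x=-2.077: |R|=0.62655 <1
  x=-1.998: |R|=0.57770 <1
  x=-1.741: |R|=0.41300 <1
  x=-3.242: |R|=1.26354 >1
  x=-2.751: |R|=1.01273 >1
  x=-2.748: |R|=1.01112 >1
Interval (-2.7273, 0).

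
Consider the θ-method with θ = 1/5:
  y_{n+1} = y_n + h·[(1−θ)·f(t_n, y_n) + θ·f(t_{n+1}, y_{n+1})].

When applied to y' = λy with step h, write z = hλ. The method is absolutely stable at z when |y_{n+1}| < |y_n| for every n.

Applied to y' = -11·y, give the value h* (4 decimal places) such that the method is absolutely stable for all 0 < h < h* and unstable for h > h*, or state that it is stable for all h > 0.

(-3.3333,0); λ=-11 ⇒ h* = (10/3)/11 = 0.3030.

Set f=λy, z=hλ:
  y_{n+1} = y_n + z·[4/5·y_n + 1/5·y_{n+1}] ⇒ (1 − 1/5z)y_{n+1} = (1 + 4/5z)y_n
  ⇒ R(z) = (1 + 4/5z)/(1 − 1/5z).

Find x<0 with |R(x)|<1.
x=-1.08: |R|=0.1118
R=−1: 1+4/5x = −1+1/5x ⇒ -3/5x=2 ⇒ x=2/(-3/5)=-3.3333
Confirm numerically:
  x=-2.792: |R|=0.79158 <1
  x=-2.522: |R|=0.67642 <1
  x=-1.646: |R|=0.23834 <1
  x=-1.430: |R|=0.11198 <1
  x=-3.823: |R|=1.16650 >1
  x=-3.779: |R|=1.15230 >1
  x=-3.447: |R|=1.04037 >1
So |R|<1 on (-3.3333, 0).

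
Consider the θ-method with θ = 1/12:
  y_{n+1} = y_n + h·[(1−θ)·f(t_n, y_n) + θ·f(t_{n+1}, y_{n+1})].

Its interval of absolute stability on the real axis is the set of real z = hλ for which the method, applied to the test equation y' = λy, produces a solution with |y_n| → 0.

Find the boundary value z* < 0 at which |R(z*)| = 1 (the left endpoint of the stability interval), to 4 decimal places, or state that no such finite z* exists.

left endpoint -2.4000.

Set f=λy, z=hλ:
  y_{n+1} = y_n + z·[11/12·y_n + 1/12·y_{n+1}] ⇒ (1 − 1/12z)y_{n+1} = (1 + 11/12z)y_n
  so R(z) = (1 + 11/12z)/(1 − 1/12z).

Find x<0 with |R(x)|<1.
x=-0.56: |R|=0.4650
R=−1: 1+11/12x = −1+1/12x ⇒ -5/6x=2 ⇒ x=2/(-5/6)=-2.4000
Confirm numerically:
  x=-2.376: |R|=0.98331 <1
  x=-2.222: |R|=0.87484 <1
  x=-2.037: |R|=0.74140 <1
  x=-2.905: |R|=1.33881 >1
  x=-2.605: |R|=1.14036 >1
Interval (-2.4000, 0).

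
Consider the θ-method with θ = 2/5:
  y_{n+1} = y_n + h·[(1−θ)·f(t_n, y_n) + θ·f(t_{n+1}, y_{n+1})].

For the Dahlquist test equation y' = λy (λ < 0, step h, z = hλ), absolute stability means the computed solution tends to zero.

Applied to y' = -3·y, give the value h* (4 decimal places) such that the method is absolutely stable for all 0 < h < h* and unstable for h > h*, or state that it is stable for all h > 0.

(-10.0000,0); λ=-3 ⇒ h* = (10)/3 = 3.3333.

On y'=λy, z=hλ:
  y_{n+1} = y_n + z·[3/5·y_n + 2/5·y_{n+1}] ⇒ (1 − 2/5z)y_{n+1} = (1 + 3/5z)y_n
  Hence R(z) = (1 + 3/5z)/(1 − 2/5z).

Solve |R(x)|<1 on ℝ⁻.
x=-0.49: |R|=0.5903
R=−1: 1+3/5x = −1+2/5x ⇒ -1/5x=2 ⇒ x=2/(-1/5)=-10.0000
Confirm numerically:
  x=-9.836: |R|=0.99335 <1
  x=-7.477: |R|=0.87356 <1
  x=-6.449: |R|=0.80160 <1
  x=-5.311: |R|=0.69985 <1
  x=-10.577: |R|=1.02206 >1
  x=-10.176: |R|=1.00694 >1
  x=-10.148: |R|=1.00585 >1
Interval (-10.0000, 0).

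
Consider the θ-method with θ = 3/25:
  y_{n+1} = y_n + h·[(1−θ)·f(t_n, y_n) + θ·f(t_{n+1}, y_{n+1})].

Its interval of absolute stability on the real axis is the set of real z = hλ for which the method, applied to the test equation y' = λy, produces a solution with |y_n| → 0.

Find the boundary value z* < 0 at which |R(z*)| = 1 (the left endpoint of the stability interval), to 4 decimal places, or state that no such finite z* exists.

Set f=λy, z=hλ:
  y_{n+1} = y_n + z·[22/25·y_n + 3/25·y_{n+1}] ⇒ (1 − 3/25z)y_{n+1} = (1 + 22/25z)y_n
  Hence R(z) = (1 + 22/25z)/(1 − 3/25z).

Solve |R(x)|<1 on ℝ⁻.
x=-1.71: |R|=0.4189
R=−1: 1+22/25x = −1+3/25x ⇒ -19/25x=2 ⇒ x=2/(-19/25)=-2.6316
Confirm numerically:
  x=-2.610: |R|=0.98751 <1
  x=-2.233: |R|=0.76110 <1
  x=-2.084: |R|=0.66709 <1
  x=-1.431: |R|=0.22128 <1
  x=-3.222: |R|=1.32360 >1
  x=-2.934: |R|=1.16999 >1
Stable set (-2.6316, 0).

z* = -2.6316.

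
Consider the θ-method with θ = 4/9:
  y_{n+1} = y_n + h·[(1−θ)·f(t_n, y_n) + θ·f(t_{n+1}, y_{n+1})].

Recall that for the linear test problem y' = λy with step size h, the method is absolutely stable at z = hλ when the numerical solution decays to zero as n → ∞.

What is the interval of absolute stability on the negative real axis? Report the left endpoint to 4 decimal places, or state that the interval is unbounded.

Test eqn y'=λy, z=hλ:
  y_{n+1} = y_n + z·[5/9·y_n + 4/9·y_{n+1}] ⇒ (1 − 4/9z)y_{n+1} = (1 + 5/9z)y_n
  ⇒ R(z) = (1 + 5/9z)/(1 − 4/9z).

Find x<0 with |R(x)|<1.
x=-1.44: |R|=0.1220
R=−1: 1+5/9x = −1+4/9x ⇒ -1/9x=2 ⇒ x=2/(-1/9)=-18.0000
Confirm numerically:
  x=-16.444: |R|=0.97919 <1
  x=-13.831: |R|=0.93519 <1
  x=-10.409: |R|=0.85009 <1
  x=-10.322: |R|=0.84732 <1
  x=-18.483: |R|=1.00582 >1
  x=-18.259: |R|=1.00316 >1
Interval (-18.0000, 0).

z∈(-18.0000,0).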